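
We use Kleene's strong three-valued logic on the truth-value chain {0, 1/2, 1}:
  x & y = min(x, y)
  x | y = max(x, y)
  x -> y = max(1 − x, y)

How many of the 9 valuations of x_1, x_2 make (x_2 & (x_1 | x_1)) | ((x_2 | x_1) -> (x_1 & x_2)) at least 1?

2

x_1 = 0, x_2 = 0 ↦ 1  ≥
x_1 = 0, x_2 = 1/2 ↦ 1/2  <
x_1 = 0, x_2 = 1 ↦ 0  <
x_1 = 1/2, x_2 = 0 ↦ 1/2  <
x_1 = 1/2, x_2 = 1/2 ↦ 1/2  <
x_1 = 1/2, x_2 = 1 ↦ 1/2  <
x_1 = 1, x_2 = 0 ↦ 0  <
x_1 = 1, x_2 = 1/2 ↦ 1/2  <
x_1 = 1, x_2 = 1 ↦ 1  ≥
So 2 of the 9 assignments meet the threshold.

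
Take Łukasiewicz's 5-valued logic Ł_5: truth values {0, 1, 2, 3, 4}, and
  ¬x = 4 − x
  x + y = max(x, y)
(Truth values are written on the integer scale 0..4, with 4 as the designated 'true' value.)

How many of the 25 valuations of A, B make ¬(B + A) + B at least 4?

6

value 4: 6 assignments (counts)
value 3: 8 assignments
value 2: 7 assignments
value 1: 3 assignments
value 0: 1 assignment
So 6 of the 25 assignments meet the threshold.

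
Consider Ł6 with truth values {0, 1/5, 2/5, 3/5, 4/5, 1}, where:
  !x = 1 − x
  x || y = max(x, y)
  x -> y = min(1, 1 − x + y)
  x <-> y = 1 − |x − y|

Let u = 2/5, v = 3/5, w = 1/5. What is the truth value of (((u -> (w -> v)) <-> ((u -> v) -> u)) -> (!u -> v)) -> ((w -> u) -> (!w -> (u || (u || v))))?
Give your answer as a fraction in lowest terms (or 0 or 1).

4/5

w -> v = 1/5 -> 3/5 = 1
u -> (w -> v) = 2/5 -> 1 = 1
u -> v = 2/5 -> 3/5 = 1
(u -> v) -> u = 1 -> 2/5 = 2/5
(u -> (w -> v)) <-> ((u -> v) -> u) = 1 <-> 2/5 = 2/5
!u = !2/5 = 3/5
!u -> v = 3/5 -> 3/5 = 1
((u -> (w -> v)) <-> ((u -> v) -> u)) -> (!u -> v) = 2/5 -> 1 = 1
w -> u = 1/5 -> 2/5 = 1
!w = !1/5 = 4/5
u || v = 2/5 || 3/5 = 3/5
u || (u || v) = 2/5 || 3/5 = 3/5
!w -> (u || (u || v)) = 4/5 -> 3/5 = 4/5
(w -> u) -> (!w -> (u || (u || v))) = 1 -> 4/5 = 4/5
(((u -> (w -> v)) <-> ((u -> v) -> u)) -> (!u -> v)) -> ((w -> u) -> (!w -> (u || (u || v)))) = 1 -> 4/5 = 4/5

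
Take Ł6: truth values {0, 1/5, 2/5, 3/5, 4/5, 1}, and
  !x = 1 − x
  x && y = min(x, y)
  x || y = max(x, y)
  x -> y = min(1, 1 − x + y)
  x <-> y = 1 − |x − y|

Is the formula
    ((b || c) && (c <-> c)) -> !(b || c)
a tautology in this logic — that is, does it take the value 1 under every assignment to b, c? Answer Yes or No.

Counterexample: take b = 0, c = 3/5.
b || c = 0 || 3/5 = 3/5
c <-> c = 3/5 <-> 3/5 = 1
(b || c) && (c <-> c) = 3/5 && 1 = 3/5
!(b || c) = !3/5 = 2/5
((b || c) && (c <-> c)) -> !(b || c) = 3/5 -> 2/5 = 4/5
This gives 4/5 ≠ 1.

No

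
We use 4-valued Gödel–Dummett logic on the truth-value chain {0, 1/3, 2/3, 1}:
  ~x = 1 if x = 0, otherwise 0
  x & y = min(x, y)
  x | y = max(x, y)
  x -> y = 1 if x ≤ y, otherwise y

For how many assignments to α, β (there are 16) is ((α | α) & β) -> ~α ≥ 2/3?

7

α = 0, β = 0 ↦ 1  ≥
α = 0, β = 1/3 ↦ 1  ≥
α = 0, β = 2/3 ↦ 1  ≥
α = 0, β = 1 ↦ 1  ≥
α = 1/3, β = 0 ↦ 1  ≥
α = 1/3, β = 1/3 ↦ 0  <
α = 1/3, β = 2/3 ↦ 0  <
α = 1/3, β = 1 ↦ 0  <
α = 2/3, β = 0 ↦ 1  ≥
α = 2/3, β = 1/3 ↦ 0  <
α = 2/3, β = 2/3 ↦ 0  <
α = 2/3, β = 1 ↦ 0  <
α = 1, β = 0 ↦ 1  ≥
α = 1, β = 1/3 ↦ 0  <
α = 1, β = 2/3 ↦ 0  <
α = 1, β = 1 ↦ 0  <
So 7 of the 16 assignments meet the threshold.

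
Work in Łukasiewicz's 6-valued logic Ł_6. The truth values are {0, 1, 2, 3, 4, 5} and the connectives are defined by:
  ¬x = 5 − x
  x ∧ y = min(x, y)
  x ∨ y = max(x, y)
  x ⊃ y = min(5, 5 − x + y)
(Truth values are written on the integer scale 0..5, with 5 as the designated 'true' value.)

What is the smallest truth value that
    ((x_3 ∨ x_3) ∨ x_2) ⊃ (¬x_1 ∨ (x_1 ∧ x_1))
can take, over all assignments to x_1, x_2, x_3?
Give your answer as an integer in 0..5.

3

Take x_1 = 2, x_2 = 0, x_3 = 5:
x_3 ∨ x_3 = 5 ∨ 5 = 5
(x_3 ∨ x_3) ∨ x_2 = 5 ∨ 0 = 5
¬x_1 = ¬2 = 3
x_1 ∧ x_1 = 2 ∧ 2 = 2
¬x_1 ∨ (x_1 ∧ x_1) = 3 ∨ 2 = 3
((x_3 ∨ x_3) ∨ x_2) ⊃ (¬x_1 ∨ (x_1 ∧ x_1)) = 5 ⊃ 3 = 3
No assignment yields a value below 3, so this is the minimum.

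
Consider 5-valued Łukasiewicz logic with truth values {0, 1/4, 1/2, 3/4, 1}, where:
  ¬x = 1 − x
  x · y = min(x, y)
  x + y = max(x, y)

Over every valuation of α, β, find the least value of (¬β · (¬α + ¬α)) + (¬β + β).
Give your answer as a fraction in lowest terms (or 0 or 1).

1/2

Take α = 0, β = 1/2:
¬β = ¬1/2 = 1/2
¬α = ¬0 = 1
¬α = ¬0 = 1
¬α + ¬α = 1 + 1 = 1
¬β · (¬α + ¬α) = 1/2 · 1 = 1/2
¬β = ¬1/2 = 1/2
¬β + β = 1/2 + 1/2 = 1/2
(¬β · (¬α + ¬α)) + (¬β + β) = 1/2 + 1/2 = 1/2
No assignment yields a value below 1/2, so this is the minimum.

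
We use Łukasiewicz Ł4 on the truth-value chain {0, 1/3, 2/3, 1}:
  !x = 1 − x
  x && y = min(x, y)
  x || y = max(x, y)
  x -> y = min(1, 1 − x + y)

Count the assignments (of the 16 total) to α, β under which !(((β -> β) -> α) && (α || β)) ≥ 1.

α = 0, β = 0 ↦ 1  ≥
α = 0, β = 1/3 ↦ 1  ≥
α = 0, β = 2/3 ↦ 1  ≥
α = 0, β = 1 ↦ 1  ≥
α = 1/3, β = 0 ↦ 2/3  <
α = 1/3, β = 1/3 ↦ 2/3  <
α = 1/3, β = 2/3 ↦ 2/3  <
α = 1/3, β = 1 ↦ 2/3  <
α = 2/3, β = 0 ↦ 1/3  <
α = 2/3, β = 1/3 ↦ 1/3  <
α = 2/3, β = 2/3 ↦ 1/3  <
α = 2/3, β = 1 ↦ 1/3  <
α = 1, β = 0 ↦ 0  <
α = 1, β = 1/3 ↦ 0  <
α = 1, β = 2/3 ↦ 0  <
α = 1, β = 1 ↦ 0  <
So 4 of the 16 assignments meet the threshold.

4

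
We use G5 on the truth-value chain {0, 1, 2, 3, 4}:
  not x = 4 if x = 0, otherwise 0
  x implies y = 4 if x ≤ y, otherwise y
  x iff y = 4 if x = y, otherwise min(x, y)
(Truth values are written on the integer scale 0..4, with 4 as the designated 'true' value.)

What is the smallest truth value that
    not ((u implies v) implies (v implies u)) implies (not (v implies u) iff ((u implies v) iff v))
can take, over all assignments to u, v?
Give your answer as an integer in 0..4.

1

Take u = 0, v = 1:
u implies v = 0 implies 1 = 4
v implies u = 1 implies 0 = 0
(u implies v) implies (v implies u) = 4 implies 0 = 0
not ((u implies v) implies (v implies u)) = not 0 = 4
v implies u = 1 implies 0 = 0
not (v implies u) = not 0 = 4
u implies v = 0 implies 1 = 4
(u implies v) iff v = 4 iff 1 = 1
not (v implies u) iff ((u implies v) iff v) = 4 iff 1 = 1
not ((u implies v) implies (v implies u)) implies (not (v implies u) iff ((u implies v) iff v)) = 4 implies 1 = 1
No assignment yields a value below 1, so this is the minimum.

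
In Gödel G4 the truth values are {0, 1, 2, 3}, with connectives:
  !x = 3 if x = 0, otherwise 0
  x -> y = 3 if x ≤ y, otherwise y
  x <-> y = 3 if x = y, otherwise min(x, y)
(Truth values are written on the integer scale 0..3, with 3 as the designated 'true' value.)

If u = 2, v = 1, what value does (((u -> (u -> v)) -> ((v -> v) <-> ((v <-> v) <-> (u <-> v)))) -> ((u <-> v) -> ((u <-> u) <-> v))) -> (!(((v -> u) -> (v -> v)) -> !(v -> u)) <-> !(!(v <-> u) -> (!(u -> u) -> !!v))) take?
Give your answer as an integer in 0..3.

0

u -> v = 2 -> 1 = 1
u -> (u -> v) = 2 -> 1 = 1
v -> v = 1 -> 1 = 3
v <-> v = 1 <-> 1 = 3
u <-> v = 2 <-> 1 = 1
(v <-> v) <-> (u <-> v) = 3 <-> 1 = 1
(v -> v) <-> ((v <-> v) <-> (u <-> v)) = 3 <-> 1 = 1
(u -> (u -> v)) -> ((v -> v) <-> ((v <-> v) <-> (u <-> v))) = 1 -> 1 = 3
u <-> v = 2 <-> 1 = 1
u <-> u = 2 <-> 2 = 3
(u <-> u) <-> v = 3 <-> 1 = 1
(u <-> v) -> ((u <-> u) <-> v) = 1 -> 1 = 3
((u -> (u -> v)) -> ((v -> v) <-> ((v <-> v) <-> (u <-> v)))) -> ((u <-> v) -> ((u <-> u) <-> v)) = 3 -> 3 = 3
v -> u = 1 -> 2 = 3
v -> v = 1 -> 1 = 3
(v -> u) -> (v -> v) = 3 -> 3 = 3
v -> u = 1 -> 2 = 3
!(v -> u) = !3 = 0
((v -> u) -> (v -> v)) -> !(v -> u) = 3 -> 0 = 0
!(((v -> u) -> (v -> v)) -> !(v -> u)) = !0 = 3
v <-> u = 1 <-> 2 = 1
!(v <-> u) = !1 = 0
u -> u = 2 -> 2 = 3
!(u -> u) = !3 = 0
!v = !1 = 0
!!v = !0 = 3
!(u -> u) -> !!v = 0 -> 3 = 3
!(v <-> u) -> (!(u -> u) -> !!v) = 0 -> 3 = 3
!(!(v <-> u) -> (!(u -> u) -> !!v)) = !3 = 0
!(((v -> u) -> (v -> v)) -> !(v -> u)) <-> !(!(v <-> u) -> (!(u -> u) -> !!v)) = 3 <-> 0 = 0
(((u -> (u -> v)) -> ((v -> v) <-> ((v <-> v) <-> (u <-> v)))) -> ((u <-> v) -> ((u <-> u) <-> v))) -> (!(((v -> u) -> (v -> v)) -> !(v -> u)) <-> !(!(v <-> u) -> (!(u -> u) -> !!v))) = 3 -> 0 = 0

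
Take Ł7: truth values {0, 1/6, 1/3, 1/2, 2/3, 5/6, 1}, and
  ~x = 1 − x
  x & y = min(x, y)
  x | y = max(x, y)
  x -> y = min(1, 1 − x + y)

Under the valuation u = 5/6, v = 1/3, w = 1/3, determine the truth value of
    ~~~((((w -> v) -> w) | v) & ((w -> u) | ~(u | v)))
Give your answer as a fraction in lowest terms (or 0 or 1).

w -> v = 1/3 -> 1/3 = 1
(w -> v) -> w = 1 -> 1/3 = 1/3
((w -> v) -> w) | v = 1/3 | 1/3 = 1/3
w -> u = 1/3 -> 5/6 = 1
u | v = 5/6 | 1/3 = 5/6
~(u | v) = ~5/6 = 1/6
(w -> u) | ~(u | v) = 1 | 1/6 = 1
(((w -> v) -> w) | v) & ((w -> u) | ~(u | v)) = 1/3 & 1 = 1/3
~((((w -> v) -> w) | v) & ((w -> u) | ~(u | v))) = ~1/3 = 2/3
~~((((w -> v) -> w) | v) & ((w -> u) | ~(u | v))) = ~2/3 = 1/3
~~~((((w -> v) -> w) | v) & ((w -> u) | ~(u | v))) = ~1/3 = 2/3

2/3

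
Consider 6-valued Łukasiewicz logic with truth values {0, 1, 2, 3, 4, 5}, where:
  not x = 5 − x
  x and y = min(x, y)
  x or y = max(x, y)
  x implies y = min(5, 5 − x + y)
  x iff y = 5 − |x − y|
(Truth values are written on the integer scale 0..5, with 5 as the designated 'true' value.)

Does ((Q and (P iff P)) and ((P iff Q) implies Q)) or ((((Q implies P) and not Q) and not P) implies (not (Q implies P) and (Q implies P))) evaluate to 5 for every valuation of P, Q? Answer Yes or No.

Counterexample: take P = 0, Q = 0.
P iff P = 0 iff 0 = 5
Q and (P iff P) = 0 and 5 = 0
P iff Q = 0 iff 0 = 5
(P iff Q) implies Q = 5 implies 0 = 0
(Q and (P iff P)) and ((P iff Q) implies Q) = 0 and 0 = 0
Q implies P = 0 implies 0 = 5
not Q = not 0 = 5
(Q implies P) and not Q = 5 and 5 = 5
not P = not 0 = 5
((Q implies P) and not Q) and not P = 5 and 5 = 5
Q implies P = 0 implies 0 = 5
not (Q implies P) = not 5 = 0
Q implies P = 0 implies 0 = 5
not (Q implies P) and (Q implies P) = 0 and 5 = 0
(((Q implies P) and not Q) and not P) implies (not (Q implies P) and (Q implies P)) = 5 implies 0 = 0
((Q and (P iff P)) and ((P iff Q) implies Q)) or ((((Q implies P) and not Q) and not P) implies (not (Q implies P) and (Q implies P))) = 0 or 0 = 0
This gives 0 ≠ 5.

No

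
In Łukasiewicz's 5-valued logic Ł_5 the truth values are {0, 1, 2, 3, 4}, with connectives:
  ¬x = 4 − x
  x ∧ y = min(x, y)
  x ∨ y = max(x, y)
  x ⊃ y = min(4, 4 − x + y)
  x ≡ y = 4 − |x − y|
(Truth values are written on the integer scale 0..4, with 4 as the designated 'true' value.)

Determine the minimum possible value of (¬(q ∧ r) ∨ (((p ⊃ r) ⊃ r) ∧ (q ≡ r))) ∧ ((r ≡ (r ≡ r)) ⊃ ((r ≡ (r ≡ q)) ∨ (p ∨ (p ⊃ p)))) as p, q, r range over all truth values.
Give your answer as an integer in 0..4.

2

Take p = 0, q = 2, r = 2:
q ∧ r = 2 ∧ 2 = 2
¬(q ∧ r) = ¬2 = 2
p ⊃ r = 0 ⊃ 2 = 4
(p ⊃ r) ⊃ r = 4 ⊃ 2 = 2
q ≡ r = 2 ≡ 2 = 4
((p ⊃ r) ⊃ r) ∧ (q ≡ r) = 2 ∧ 4 = 2
¬(q ∧ r) ∨ (((p ⊃ r) ⊃ r) ∧ (q ≡ r)) = 2 ∨ 2 = 2
r ≡ r = 2 ≡ 2 = 4
r ≡ (r ≡ r) = 2 ≡ 4 = 2
r ≡ q = 2 ≡ 2 = 4
r ≡ (r ≡ q) = 2 ≡ 4 = 2
p ⊃ p = 0 ⊃ 0 = 4
p ∨ (p ⊃ p) = 0 ∨ 4 = 4
(r ≡ (r ≡ q)) ∨ (p ∨ (p ⊃ p)) = 2 ∨ 4 = 4
(r ≡ (r ≡ r)) ⊃ ((r ≡ (r ≡ q)) ∨ (p ∨ (p ⊃ p))) = 2 ⊃ 4 = 4
(¬(q ∧ r) ∨ (((p ⊃ r) ⊃ r) ∧ (q ≡ r))) ∧ ((r ≡ (r ≡ r)) ⊃ ((r ≡ (r ≡ q)) ∨ (p ∨ (p ⊃ p)))) = 2 ∧ 4 = 2
No assignment yields a value below 2, so this is the minimum.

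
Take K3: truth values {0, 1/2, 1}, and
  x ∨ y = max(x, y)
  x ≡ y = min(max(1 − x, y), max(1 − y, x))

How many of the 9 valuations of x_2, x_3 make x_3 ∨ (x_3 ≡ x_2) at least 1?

x_2 = 0, x_3 = 0 ↦ 1  ≥
x_2 = 0, x_3 = 1/2 ↦ 1/2  <
x_2 = 0, x_3 = 1 ↦ 1  ≥
x_2 = 1/2, x_3 = 0 ↦ 1/2  <
x_2 = 1/2, x_3 = 1/2 ↦ 1/2  <
x_2 = 1/2, x_3 = 1 ↦ 1  ≥
x_2 = 1, x_3 = 0 ↦ 0  <
x_2 = 1, x_3 = 1/2 ↦ 1/2  <
x_2 = 1, x_3 = 1 ↦ 1  ≥
So 4 of the 9 assignments meet the threshold.

4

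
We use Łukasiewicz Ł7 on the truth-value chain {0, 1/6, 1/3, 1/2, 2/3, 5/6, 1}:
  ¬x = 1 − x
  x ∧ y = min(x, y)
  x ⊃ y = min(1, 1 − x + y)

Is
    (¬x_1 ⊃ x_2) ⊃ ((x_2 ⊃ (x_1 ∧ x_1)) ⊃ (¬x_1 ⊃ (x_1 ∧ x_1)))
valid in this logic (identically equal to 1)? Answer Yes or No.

At x_1 = 1/6, x_2 = 1/6, for instance:
¬x_1 = ¬1/6 = 5/6
¬x_1 ⊃ x_2 = 5/6 ⊃ 1/6 = 1/3
x_1 ∧ x_1 = 1/6 ∧ 1/6 = 1/6
x_2 ⊃ (x_1 ∧ x_1) = 1/6 ⊃ 1/6 = 1
¬x_1 ⊃ (x_1 ∧ x_1) = 5/6 ⊃ 1/6 = 1/3
(x_2 ⊃ (x_1 ∧ x_1)) ⊃ (¬x_1 ⊃ (x_1 ∧ x_1)) = 1 ⊃ 1/3 = 1/3
(¬x_1 ⊃ x_2) ⊃ ((x_2 ⊃ (x_1 ∧ x_1)) ⊃ (¬x_1 ⊃ (x_1 ∧ x_1))) = 1/3 ⊃ 1/3 = 1
and checking the remaining 48 assignments likewise gives ≥ 1 in every case.

Yes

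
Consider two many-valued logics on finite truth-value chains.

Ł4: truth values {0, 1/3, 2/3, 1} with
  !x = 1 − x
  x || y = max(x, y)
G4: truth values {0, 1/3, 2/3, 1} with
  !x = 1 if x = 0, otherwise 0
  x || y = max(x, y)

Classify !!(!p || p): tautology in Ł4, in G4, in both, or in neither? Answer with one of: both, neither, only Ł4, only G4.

In Ł4: at p = 1/3 the value is 2/3 — not a tautology.
In G4: every assignment gives 1 — tautology.

only G4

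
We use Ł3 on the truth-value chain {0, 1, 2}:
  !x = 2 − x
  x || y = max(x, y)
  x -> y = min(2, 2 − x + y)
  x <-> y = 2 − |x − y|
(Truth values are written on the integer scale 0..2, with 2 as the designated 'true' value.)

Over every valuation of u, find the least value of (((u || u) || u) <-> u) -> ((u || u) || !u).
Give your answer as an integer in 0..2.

Take u = 1:
u || u = 1 || 1 = 1
(u || u) || u = 1 || 1 = 1
((u || u) || u) <-> u = 1 <-> 1 = 2
u || u = 1 || 1 = 1
!u = !1 = 1
(u || u) || !u = 1 || 1 = 1
(((u || u) || u) <-> u) -> ((u || u) || !u) = 2 -> 1 = 1
No assignment yields a value below 1, so this is the minimum.

1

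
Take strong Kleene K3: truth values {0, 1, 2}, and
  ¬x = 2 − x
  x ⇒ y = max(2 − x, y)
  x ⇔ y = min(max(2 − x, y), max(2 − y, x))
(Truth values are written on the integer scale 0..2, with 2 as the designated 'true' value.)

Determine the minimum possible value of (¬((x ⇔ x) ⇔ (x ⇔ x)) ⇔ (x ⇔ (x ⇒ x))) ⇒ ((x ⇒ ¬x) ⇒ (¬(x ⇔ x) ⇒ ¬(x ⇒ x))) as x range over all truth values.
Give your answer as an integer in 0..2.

1

Take x = 1:
x ⇔ x = 1 ⇔ 1 = 1
x ⇔ x = 1 ⇔ 1 = 1
(x ⇔ x) ⇔ (x ⇔ x) = 1 ⇔ 1 = 1
¬((x ⇔ x) ⇔ (x ⇔ x)) = ¬1 = 1
x ⇒ x = 1 ⇒ 1 = 1
x ⇔ (x ⇒ x) = 1 ⇔ 1 = 1
¬((x ⇔ x) ⇔ (x ⇔ x)) ⇔ (x ⇔ (x ⇒ x)) = 1 ⇔ 1 = 1
¬x = ¬1 = 1
x ⇒ ¬x = 1 ⇒ 1 = 1
x ⇔ x = 1 ⇔ 1 = 1
¬(x ⇔ x) = ¬1 = 1
x ⇒ x = 1 ⇒ 1 = 1
¬(x ⇒ x) = ¬1 = 1
¬(x ⇔ x) ⇒ ¬(x ⇒ x) = 1 ⇒ 1 = 1
(x ⇒ ¬x) ⇒ (¬(x ⇔ x) ⇒ ¬(x ⇒ x)) = 1 ⇒ 1 = 1
(¬((x ⇔ x) ⇔ (x ⇔ x)) ⇔ (x ⇔ (x ⇒ x))) ⇒ ((x ⇒ ¬x) ⇒ (¬(x ⇔ x) ⇒ ¬(x ⇒ x))) = 1 ⇒ 1 = 1
No assignment yields a value below 1, so this is the minimum.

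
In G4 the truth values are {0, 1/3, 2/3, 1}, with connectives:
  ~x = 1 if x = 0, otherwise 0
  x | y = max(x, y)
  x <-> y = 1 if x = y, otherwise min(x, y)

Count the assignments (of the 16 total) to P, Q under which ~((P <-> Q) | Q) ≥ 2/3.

3

P = 0, Q = 0 ↦ 0  <
P = 0, Q = 1/3 ↦ 0  <
P = 0, Q = 2/3 ↦ 0  <
P = 0, Q = 1 ↦ 0  <
P = 1/3, Q = 0 ↦ 1  ≥
P = 1/3, Q = 1/3 ↦ 0  <
P = 1/3, Q = 2/3 ↦ 0  <
P = 1/3, Q = 1 ↦ 0  <
P = 2/3, Q = 0 ↦ 1  ≥
P = 2/3, Q = 1/3 ↦ 0  <
P = 2/3, Q = 2/3 ↦ 0  <
P = 2/3, Q = 1 ↦ 0  <
P = 1, Q = 0 ↦ 1  ≥
P = 1, Q = 1/3 ↦ 0  <
P = 1, Q = 2/3 ↦ 0  <
P = 1, Q = 1 ↦ 0  <
So 3 of the 16 assignments meet the threshold.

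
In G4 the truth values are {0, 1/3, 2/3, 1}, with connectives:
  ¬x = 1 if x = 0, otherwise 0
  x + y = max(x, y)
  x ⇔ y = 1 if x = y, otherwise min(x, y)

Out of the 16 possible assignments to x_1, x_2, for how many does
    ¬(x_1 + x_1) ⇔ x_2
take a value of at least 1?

x_1 = 0, x_2 = 0 ↦ 0  <
x_1 = 0, x_2 = 1/3 ↦ 1/3  <
x_1 = 0, x_2 = 2/3 ↦ 2/3  <
x_1 = 0, x_2 = 1 ↦ 1  ≥
x_1 = 1/3, x_2 = 0 ↦ 1  ≥
x_1 = 1/3, x_2 = 1/3 ↦ 0  <
x_1 = 1/3, x_2 = 2/3 ↦ 0  <
x_1 = 1/3, x_2 = 1 ↦ 0  <
x_1 = 2/3, x_2 = 0 ↦ 1  ≥
x_1 = 2/3, x_2 = 1/3 ↦ 0  <
x_1 = 2/3, x_2 = 2/3 ↦ 0  <
x_1 = 2/3, x_2 = 1 ↦ 0  <
x_1 = 1, x_2 = 0 ↦ 1  ≥
x_1 = 1, x_2 = 1/3 ↦ 0  <
x_1 = 1, x_2 = 2/3 ↦ 0  <
x_1 = 1, x_2 = 1 ↦ 0  <
So 4 of the 16 assignments meet the threshold.

4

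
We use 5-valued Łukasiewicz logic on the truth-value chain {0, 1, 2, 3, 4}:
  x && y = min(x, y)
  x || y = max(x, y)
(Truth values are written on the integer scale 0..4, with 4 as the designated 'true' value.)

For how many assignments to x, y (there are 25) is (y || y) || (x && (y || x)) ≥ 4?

9

value 4: 9 assignments (counts)
value 3: 7 assignments
value 2: 5 assignments
value 1: 3 assignments
value 0: 1 assignment
So 9 of the 25 assignments meet the threshold.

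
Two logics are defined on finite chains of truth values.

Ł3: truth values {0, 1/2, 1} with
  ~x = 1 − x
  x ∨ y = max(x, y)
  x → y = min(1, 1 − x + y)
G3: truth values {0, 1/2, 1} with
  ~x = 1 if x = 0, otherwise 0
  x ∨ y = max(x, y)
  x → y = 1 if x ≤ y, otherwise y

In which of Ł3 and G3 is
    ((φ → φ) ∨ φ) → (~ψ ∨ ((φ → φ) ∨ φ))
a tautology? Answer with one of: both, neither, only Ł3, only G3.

In Ł3: every assignment gives 1 — tautology.
In G3: every assignment gives 1 — tautology.

both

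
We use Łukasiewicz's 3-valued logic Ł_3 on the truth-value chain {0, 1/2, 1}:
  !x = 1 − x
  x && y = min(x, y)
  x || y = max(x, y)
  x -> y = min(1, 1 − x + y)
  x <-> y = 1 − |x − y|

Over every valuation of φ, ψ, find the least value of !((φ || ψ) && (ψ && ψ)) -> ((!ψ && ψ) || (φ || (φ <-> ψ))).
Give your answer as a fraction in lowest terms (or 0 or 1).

Take φ = 1/2, ψ = 0:
φ || ψ = 1/2 || 0 = 1/2
ψ && ψ = 0 && 0 = 0
(φ || ψ) && (ψ && ψ) = 1/2 && 0 = 0
!((φ || ψ) && (ψ && ψ)) = !0 = 1
!ψ = !0 = 1
!ψ && ψ = 1 && 0 = 0
φ <-> ψ = 1/2 <-> 0 = 1/2
φ || (φ <-> ψ) = 1/2 || 1/2 = 1/2
(!ψ && ψ) || (φ || (φ <-> ψ)) = 0 || 1/2 = 1/2
!((φ || ψ) && (ψ && ψ)) -> ((!ψ && ψ) || (φ || (φ <-> ψ))) = 1 -> 1/2 = 1/2
No assignment yields a value below 1/2, so this is the minimum.

1/2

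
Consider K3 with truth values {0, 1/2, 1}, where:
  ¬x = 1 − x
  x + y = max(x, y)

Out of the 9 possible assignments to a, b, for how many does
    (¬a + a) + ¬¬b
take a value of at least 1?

a = 0, b = 0 ↦ 1  ≥
a = 0, b = 1/2 ↦ 1  ≥
a = 0, b = 1 ↦ 1  ≥
a = 1/2, b = 0 ↦ 1/2  <
a = 1/2, b = 1/2 ↦ 1/2  <
a = 1/2, b = 1 ↦ 1  ≥
a = 1, b = 0 ↦ 1  ≥
a = 1, b = 1/2 ↦ 1  ≥
a = 1, b = 1 ↦ 1  ≥
So 7 of the 9 assignments meet the threshold.

7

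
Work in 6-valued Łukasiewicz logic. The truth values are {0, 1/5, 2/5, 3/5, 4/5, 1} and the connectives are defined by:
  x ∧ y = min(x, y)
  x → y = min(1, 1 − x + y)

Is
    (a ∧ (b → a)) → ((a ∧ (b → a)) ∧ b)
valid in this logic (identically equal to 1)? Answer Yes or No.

Counterexample: take a = 1/5, b = 0.
b → a = 0 → 1/5 = 1
a ∧ (b → a) = 1/5 ∧ 1 = 1/5
b → a = 0 → 1/5 = 1
a ∧ (b → a) = 1/5 ∧ 1 = 1/5
(a ∧ (b → a)) ∧ b = 1/5 ∧ 0 = 0
(a ∧ (b → a)) → ((a ∧ (b → a)) ∧ b) = 1/5 → 0 = 4/5
This gives 4/5 ≠ 1.

No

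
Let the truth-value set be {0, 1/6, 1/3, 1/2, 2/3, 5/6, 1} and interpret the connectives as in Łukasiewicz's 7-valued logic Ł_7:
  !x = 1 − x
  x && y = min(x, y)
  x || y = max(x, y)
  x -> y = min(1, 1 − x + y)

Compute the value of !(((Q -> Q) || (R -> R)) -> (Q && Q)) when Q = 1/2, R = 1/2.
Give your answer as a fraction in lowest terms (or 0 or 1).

Q -> Q = 1/2 -> 1/2 = 1
R -> R = 1/2 -> 1/2 = 1
(Q -> Q) || (R -> R) = 1 || 1 = 1
Q && Q = 1/2 && 1/2 = 1/2
((Q -> Q) || (R -> R)) -> (Q && Q) = 1 -> 1/2 = 1/2
!(((Q -> Q) || (R -> R)) -> (Q && Q)) = !1/2 = 1/2

1/2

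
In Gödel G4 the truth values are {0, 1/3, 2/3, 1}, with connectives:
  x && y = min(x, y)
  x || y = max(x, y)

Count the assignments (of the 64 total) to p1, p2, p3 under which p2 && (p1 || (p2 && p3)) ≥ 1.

7

value 1: 7 assignments (counts)
value 2/3: 17 assignments
value 1/3: 21 assignments
value 0: 19 assignments
So 7 of the 64 assignments meet the threshold.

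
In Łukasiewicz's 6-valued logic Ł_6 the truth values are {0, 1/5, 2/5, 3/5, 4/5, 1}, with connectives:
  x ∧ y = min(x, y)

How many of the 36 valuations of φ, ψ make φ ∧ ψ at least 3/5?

value 1: 1 assignment (counts)
value 4/5: 3 assignments (counts)
value 3/5: 5 assignments (counts)
value 2/5: 7 assignments
value 1/5: 9 assignments
value 0: 11 assignments
So 9 of the 36 assignments meet the threshold.

9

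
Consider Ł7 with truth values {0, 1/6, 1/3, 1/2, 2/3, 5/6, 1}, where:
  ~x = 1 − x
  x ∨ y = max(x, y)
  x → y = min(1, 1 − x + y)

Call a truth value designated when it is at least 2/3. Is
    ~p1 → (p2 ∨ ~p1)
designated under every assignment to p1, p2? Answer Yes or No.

Yes

At p1 = 1/6, p2 = 5/6, for instance:
~p1 = ~1/6 = 5/6
~p1 = ~1/6 = 5/6
p2 ∨ ~p1 = 5/6 ∨ 5/6 = 5/6
~p1 → (p2 ∨ ~p1) = 5/6 → 5/6 = 1
and checking the remaining 48 assignments likewise gives ≥ 2/3 in every case.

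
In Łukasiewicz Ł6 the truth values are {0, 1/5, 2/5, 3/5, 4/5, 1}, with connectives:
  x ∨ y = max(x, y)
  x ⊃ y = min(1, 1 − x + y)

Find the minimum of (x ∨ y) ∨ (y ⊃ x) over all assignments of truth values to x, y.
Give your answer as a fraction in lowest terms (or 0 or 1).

Take x = 0, y = 2/5:
x ∨ y = 0 ∨ 2/5 = 2/5
y ⊃ x = 2/5 ⊃ 0 = 3/5
(x ∨ y) ∨ (y ⊃ x) = 2/5 ∨ 3/5 = 3/5
No assignment yields a value below 3/5, so this is the minimum.

3/5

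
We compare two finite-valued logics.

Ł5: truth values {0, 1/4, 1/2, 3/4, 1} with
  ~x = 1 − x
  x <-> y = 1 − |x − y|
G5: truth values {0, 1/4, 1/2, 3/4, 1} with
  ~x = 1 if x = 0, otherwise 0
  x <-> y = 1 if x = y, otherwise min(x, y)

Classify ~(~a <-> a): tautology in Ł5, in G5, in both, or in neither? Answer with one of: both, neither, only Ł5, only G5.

In Ł5: at a = 1/4 the value is 1/2 — not a tautology.
In G5: every assignment gives 1 — tautology.

only G5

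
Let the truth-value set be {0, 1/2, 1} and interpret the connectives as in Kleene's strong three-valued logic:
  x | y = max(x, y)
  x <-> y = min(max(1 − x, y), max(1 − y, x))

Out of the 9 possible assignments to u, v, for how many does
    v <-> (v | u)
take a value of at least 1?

4

u = 0, v = 0 ↦ 1  ≥
u = 0, v = 1/2 ↦ 1/2  <
u = 0, v = 1 ↦ 1  ≥
u = 1/2, v = 0 ↦ 1/2  <
u = 1/2, v = 1/2 ↦ 1/2  <
u = 1/2, v = 1 ↦ 1  ≥
u = 1, v = 0 ↦ 0  <
u = 1, v = 1/2 ↦ 1/2  <
u = 1, v = 1 ↦ 1  ≥
So 4 of the 9 assignments meet the threshold.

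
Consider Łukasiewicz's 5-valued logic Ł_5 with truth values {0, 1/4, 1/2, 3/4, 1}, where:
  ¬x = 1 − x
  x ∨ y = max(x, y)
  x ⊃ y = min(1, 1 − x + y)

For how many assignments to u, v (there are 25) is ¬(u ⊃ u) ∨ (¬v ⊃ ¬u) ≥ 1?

value 1: 15 assignments (counts)
value 3/4: 4 assignments
value 1/2: 3 assignments
value 1/4: 2 assignments
value 0: 1 assignment
So 15 of the 25 assignments meet the threshold.

15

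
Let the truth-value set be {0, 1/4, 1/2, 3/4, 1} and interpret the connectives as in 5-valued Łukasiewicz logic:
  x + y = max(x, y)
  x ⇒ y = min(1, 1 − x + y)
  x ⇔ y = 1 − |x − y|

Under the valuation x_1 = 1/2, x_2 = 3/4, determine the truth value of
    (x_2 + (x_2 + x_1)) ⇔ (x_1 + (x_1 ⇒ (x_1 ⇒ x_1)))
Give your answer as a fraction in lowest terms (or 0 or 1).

x_2 + x_1 = 3/4 + 1/2 = 3/4
x_2 + (x_2 + x_1) = 3/4 + 3/4 = 3/4
x_1 ⇒ x_1 = 1/2 ⇒ 1/2 = 1
x_1 ⇒ (x_1 ⇒ x_1) = 1/2 ⇒ 1 = 1
x_1 + (x_1 ⇒ (x_1 ⇒ x_1)) = 1/2 + 1 = 1
(x_2 + (x_2 + x_1)) ⇔ (x_1 + (x_1 ⇒ (x_1 ⇒ x_1))) = 3/4 ⇔ 1 = 3/4

3/4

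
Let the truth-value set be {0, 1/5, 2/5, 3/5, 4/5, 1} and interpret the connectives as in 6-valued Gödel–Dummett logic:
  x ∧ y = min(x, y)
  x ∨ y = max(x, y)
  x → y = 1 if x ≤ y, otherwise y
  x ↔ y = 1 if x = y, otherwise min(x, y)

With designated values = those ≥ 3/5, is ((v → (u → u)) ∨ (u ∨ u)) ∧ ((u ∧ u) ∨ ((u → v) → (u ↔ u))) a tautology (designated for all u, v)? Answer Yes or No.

Yes

At u = 2/5, v = 0, for instance:
u → u = 2/5 → 2/5 = 1
v → (u → u) = 0 → 1 = 1
u ∨ u = 2/5 ∨ 2/5 = 2/5
(v → (u → u)) ∨ (u ∨ u) = 1 ∨ 2/5 = 1
u ∧ u = 2/5 ∧ 2/5 = 2/5
u → v = 2/5 → 0 = 0
u ↔ u = 2/5 ↔ 2/5 = 1
(u → v) → (u ↔ u) = 0 → 1 = 1
(u ∧ u) ∨ ((u → v) → (u ↔ u)) = 2/5 ∨ 1 = 1
((v → (u → u)) ∨ (u ∨ u)) ∧ ((u ∧ u) ∨ ((u → v) → (u ↔ u))) = 1 ∧ 1 = 1
and checking the remaining 35 assignments likewise gives ≥ 3/5 in every case.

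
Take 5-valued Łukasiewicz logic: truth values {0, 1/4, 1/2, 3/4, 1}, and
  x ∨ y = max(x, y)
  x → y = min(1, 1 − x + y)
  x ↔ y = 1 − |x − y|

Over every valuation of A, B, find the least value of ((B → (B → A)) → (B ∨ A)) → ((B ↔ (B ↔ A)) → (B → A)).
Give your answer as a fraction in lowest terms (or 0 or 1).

3/4

Take A = 0, B = 3/4:
B → A = 3/4 → 0 = 1/4
B → (B → A) = 3/4 → 1/4 = 1/2
B ∨ A = 3/4 ∨ 0 = 3/4
(B → (B → A)) → (B ∨ A) = 1/2 → 3/4 = 1
B ↔ A = 3/4 ↔ 0 = 1/4
B ↔ (B ↔ A) = 3/4 ↔ 1/4 = 1/2
B → A = 3/4 → 0 = 1/4
(B ↔ (B ↔ A)) → (B → A) = 1/2 → 1/4 = 3/4
((B → (B → A)) → (B ∨ A)) → ((B ↔ (B ↔ A)) → (B → A)) = 1 → 3/4 = 3/4
No assignment yields a value below 3/4, so this is the minimum.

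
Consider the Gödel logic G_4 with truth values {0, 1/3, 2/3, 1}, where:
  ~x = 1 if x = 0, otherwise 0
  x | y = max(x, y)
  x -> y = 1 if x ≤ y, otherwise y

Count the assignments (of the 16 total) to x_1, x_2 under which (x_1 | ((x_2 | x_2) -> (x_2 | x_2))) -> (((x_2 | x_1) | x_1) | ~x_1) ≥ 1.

x_1 = 0, x_2 = 0 ↦ 1  ≥
x_1 = 0, x_2 = 1/3 ↦ 1  ≥
x_1 = 0, x_2 = 2/3 ↦ 1  ≥
x_1 = 0, x_2 = 1 ↦ 1  ≥
x_1 = 1/3, x_2 = 0 ↦ 1/3  <
x_1 = 1/3, x_2 = 1/3 ↦ 1/3  <
x_1 = 1/3, x_2 = 2/3 ↦ 2/3  <
x_1 = 1/3, x_2 = 1 ↦ 1  ≥
x_1 = 2/3, x_2 = 0 ↦ 2/3  <
x_1 = 2/3, x_2 = 1/3 ↦ 2/3  <
x_1 = 2/3, x_2 = 2/3 ↦ 2/3  <
x_1 = 2/3, x_2 = 1 ↦ 1  ≥
x_1 = 1, x_2 = 0 ↦ 1  ≥
x_1 = 1, x_2 = 1/3 ↦ 1  ≥
x_1 = 1, x_2 = 2/3 ↦ 1  ≥
x_1 = 1, x_2 = 1 ↦ 1  ≥
So 10 of the 16 assignments meet the threshold.

10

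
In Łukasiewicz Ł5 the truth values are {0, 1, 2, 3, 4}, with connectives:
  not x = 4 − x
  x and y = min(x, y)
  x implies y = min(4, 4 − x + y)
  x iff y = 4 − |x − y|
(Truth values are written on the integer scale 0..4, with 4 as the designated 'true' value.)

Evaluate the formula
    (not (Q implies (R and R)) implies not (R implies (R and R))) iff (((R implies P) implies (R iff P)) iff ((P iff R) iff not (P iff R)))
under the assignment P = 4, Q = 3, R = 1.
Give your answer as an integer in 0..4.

3

R and R = 1 and 1 = 1
Q implies (R and R) = 3 implies 1 = 2
not (Q implies (R and R)) = not 2 = 2
R and R = 1 and 1 = 1
R implies (R and R) = 1 implies 1 = 4
not (R implies (R and R)) = not 4 = 0
not (Q implies (R and R)) implies not (R implies (R and R)) = 2 implies 0 = 2
R implies P = 1 implies 4 = 4
R iff P = 1 iff 4 = 1
(R implies P) implies (R iff P) = 4 implies 1 = 1
P iff R = 4 iff 1 = 1
P iff R = 4 iff 1 = 1
not (P iff R) = not 1 = 3
(P iff R) iff not (P iff R) = 1 iff 3 = 2
((R implies P) implies (R iff P)) iff ((P iff R) iff not (P iff R)) = 1 iff 2 = 3
(not (Q implies (R and R)) implies not (R implies (R and R))) iff (((R implies P) implies (R iff P)) iff ((P iff R) iff not (P iff R))) = 2 iff 3 = 3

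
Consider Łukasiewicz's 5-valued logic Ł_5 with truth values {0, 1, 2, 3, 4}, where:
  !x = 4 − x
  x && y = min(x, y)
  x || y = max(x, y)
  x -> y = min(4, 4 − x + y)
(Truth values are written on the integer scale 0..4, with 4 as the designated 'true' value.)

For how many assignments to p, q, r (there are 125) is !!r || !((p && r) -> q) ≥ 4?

value 4: 25 assignments (counts)
value 3: 25 assignments
value 2: 25 assignments
value 1: 25 assignments
value 0: 25 assignments
So 25 of the 125 assignments meet the threshold.

25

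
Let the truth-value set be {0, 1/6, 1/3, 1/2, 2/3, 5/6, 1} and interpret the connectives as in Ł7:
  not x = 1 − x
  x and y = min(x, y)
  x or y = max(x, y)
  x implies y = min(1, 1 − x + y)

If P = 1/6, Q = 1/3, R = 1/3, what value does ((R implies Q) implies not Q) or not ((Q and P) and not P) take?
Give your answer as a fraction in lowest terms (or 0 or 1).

5/6

R implies Q = 1/3 implies 1/3 = 1
not Q = not 1/3 = 2/3
(R implies Q) implies not Q = 1 implies 2/3 = 2/3
Q and P = 1/3 and 1/6 = 1/6
not P = not 1/6 = 5/6
(Q and P) and not P = 1/6 and 5/6 = 1/6
not ((Q and P) and not P) = not 1/6 = 5/6
((R implies Q) implies not Q) or not ((Q and P) and not P) = 2/3 or 5/6 = 5/6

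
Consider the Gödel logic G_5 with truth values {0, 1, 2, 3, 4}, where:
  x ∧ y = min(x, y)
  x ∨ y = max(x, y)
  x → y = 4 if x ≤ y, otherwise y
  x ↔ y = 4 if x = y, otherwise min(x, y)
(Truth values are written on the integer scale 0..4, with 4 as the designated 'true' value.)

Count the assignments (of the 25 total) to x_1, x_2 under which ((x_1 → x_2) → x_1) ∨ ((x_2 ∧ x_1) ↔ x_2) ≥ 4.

15

value 4: 15 assignments (counts)
value 3: 1 assignment
value 2: 2 assignments
value 1: 3 assignments
value 0: 4 assignments
So 15 of the 25 assignments meet the threshold.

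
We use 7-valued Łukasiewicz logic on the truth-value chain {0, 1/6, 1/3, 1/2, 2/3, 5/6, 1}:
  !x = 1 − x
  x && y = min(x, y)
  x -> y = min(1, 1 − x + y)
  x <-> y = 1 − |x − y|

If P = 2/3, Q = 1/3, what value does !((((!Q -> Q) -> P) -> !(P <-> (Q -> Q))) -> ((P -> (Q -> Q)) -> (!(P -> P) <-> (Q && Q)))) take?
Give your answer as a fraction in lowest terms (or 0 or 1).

!Q = !1/3 = 2/3
!Q -> Q = 2/3 -> 1/3 = 2/3
(!Q -> Q) -> P = 2/3 -> 2/3 = 1
Q -> Q = 1/3 -> 1/3 = 1
P <-> (Q -> Q) = 2/3 <-> 1 = 2/3
!(P <-> (Q -> Q)) = !2/3 = 1/3
((!Q -> Q) -> P) -> !(P <-> (Q -> Q)) = 1 -> 1/3 = 1/3
Q -> Q = 1/3 -> 1/3 = 1
P -> (Q -> Q) = 2/3 -> 1 = 1
P -> P = 2/3 -> 2/3 = 1
!(P -> P) = !1 = 0
Q && Q = 1/3 && 1/3 = 1/3
!(P -> P) <-> (Q && Q) = 0 <-> 1/3 = 2/3
(P -> (Q -> Q)) -> (!(P -> P) <-> (Q && Q)) = 1 -> 2/3 = 2/3
(((!Q -> Q) -> P) -> !(P <-> (Q -> Q))) -> ((P -> (Q -> Q)) -> (!(P -> P) <-> (Q && Q))) = 1/3 -> 2/3 = 1
!((((!Q -> Q) -> P) -> !(P <-> (Q -> Q))) -> ((P -> (Q -> Q)) -> (!(P -> P) <-> (Q && Q)))) = !1 = 0

0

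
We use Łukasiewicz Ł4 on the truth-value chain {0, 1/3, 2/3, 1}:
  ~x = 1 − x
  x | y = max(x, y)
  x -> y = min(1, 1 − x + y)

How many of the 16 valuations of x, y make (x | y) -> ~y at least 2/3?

11

x = 0, y = 0 ↦ 1  ≥
x = 0, y = 1/3 ↦ 1  ≥
x = 0, y = 2/3 ↦ 2/3  ≥
x = 0, y = 1 ↦ 0  <
x = 1/3, y = 0 ↦ 1  ≥
x = 1/3, y = 1/3 ↦ 1  ≥
x = 1/3, y = 2/3 ↦ 2/3  ≥
x = 1/3, y = 1 ↦ 0  <
x = 2/3, y = 0 ↦ 1  ≥
x = 2/3, y = 1/3 ↦ 1  ≥
x = 2/3, y = 2/3 ↦ 2/3  ≥
x = 2/3, y = 1 ↦ 0  <
x = 1, y = 0 ↦ 1  ≥
x = 1, y = 1/3 ↦ 2/3  ≥
x = 1, y = 2/3 ↦ 1/3  <
x = 1, y = 1 ↦ 0  <
So 11 of the 16 assignments meet the threshold.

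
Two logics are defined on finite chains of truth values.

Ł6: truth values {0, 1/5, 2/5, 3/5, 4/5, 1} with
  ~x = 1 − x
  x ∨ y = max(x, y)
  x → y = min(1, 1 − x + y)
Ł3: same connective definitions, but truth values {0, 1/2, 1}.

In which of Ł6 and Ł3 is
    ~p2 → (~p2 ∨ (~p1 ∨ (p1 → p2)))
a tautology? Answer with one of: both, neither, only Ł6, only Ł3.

In Ł6: every assignment gives 1 — tautology.
In Ł3: every assignment gives 1 — tautology.

both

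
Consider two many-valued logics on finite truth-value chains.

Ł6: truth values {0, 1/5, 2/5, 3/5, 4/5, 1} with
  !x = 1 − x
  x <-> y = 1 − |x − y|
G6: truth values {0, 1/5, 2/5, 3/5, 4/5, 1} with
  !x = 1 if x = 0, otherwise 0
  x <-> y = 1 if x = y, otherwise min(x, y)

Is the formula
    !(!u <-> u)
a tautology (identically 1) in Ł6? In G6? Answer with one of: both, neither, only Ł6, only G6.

only G6

In Ł6: at u = 1/5 the value is 3/5 — not a tautology.
In G6: every assignment gives 1 — tautology.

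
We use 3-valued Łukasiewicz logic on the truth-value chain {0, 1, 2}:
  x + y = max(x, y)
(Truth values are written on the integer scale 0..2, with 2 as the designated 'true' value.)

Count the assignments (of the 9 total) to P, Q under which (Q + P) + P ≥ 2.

P = 0, Q = 0 ↦ 0  <
P = 0, Q = 1 ↦ 1  <
P = 0, Q = 2 ↦ 2  ≥
P = 1, Q = 0 ↦ 1  <
P = 1, Q = 1 ↦ 1  <
P = 1, Q = 2 ↦ 2  ≥
P = 2, Q = 0 ↦ 2  ≥
P = 2, Q = 1 ↦ 2  ≥
P = 2, Q = 2 ↦ 2  ≥
So 5 of the 9 assignments meet the threshold.

5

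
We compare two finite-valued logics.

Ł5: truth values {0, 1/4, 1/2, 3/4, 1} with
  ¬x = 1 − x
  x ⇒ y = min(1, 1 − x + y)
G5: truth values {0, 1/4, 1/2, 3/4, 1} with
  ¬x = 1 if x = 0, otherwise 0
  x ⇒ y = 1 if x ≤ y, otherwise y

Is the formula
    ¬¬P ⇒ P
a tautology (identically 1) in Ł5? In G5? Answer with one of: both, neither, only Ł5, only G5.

In Ł5: every assignment gives 1 — tautology.
In G5: at P = 1/4 the value is 1/4 — not a tautology.

only Ł5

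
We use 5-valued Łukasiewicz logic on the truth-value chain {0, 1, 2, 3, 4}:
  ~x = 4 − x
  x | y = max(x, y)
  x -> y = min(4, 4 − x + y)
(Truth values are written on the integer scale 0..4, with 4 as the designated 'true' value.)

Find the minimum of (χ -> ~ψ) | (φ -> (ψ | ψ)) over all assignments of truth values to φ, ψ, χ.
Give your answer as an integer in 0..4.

2

Take φ = 4, ψ = 2, χ = 4:
~ψ = ~2 = 2
χ -> ~ψ = 4 -> 2 = 2
ψ | ψ = 2 | 2 = 2
φ -> (ψ | ψ) = 4 -> 2 = 2
(χ -> ~ψ) | (φ -> (ψ | ψ)) = 2 | 2 = 2
No assignment yields a value below 2, so this is the minimum.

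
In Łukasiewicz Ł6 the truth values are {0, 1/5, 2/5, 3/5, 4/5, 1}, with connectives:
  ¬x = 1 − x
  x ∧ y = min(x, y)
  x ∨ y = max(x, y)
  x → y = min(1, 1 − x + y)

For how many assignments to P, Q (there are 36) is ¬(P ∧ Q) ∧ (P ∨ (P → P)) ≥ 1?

value 1: 11 assignments (counts)
value 4/5: 9 assignments
value 3/5: 7 assignments
value 2/5: 5 assignments
value 1/5: 3 assignments
value 0: 1 assignment
So 11 of the 36 assignments meet the threshold.

11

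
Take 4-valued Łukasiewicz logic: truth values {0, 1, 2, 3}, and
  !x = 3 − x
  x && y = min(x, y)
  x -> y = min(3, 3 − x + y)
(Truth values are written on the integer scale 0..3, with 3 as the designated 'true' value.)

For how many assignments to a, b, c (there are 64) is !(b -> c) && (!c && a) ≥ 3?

value 3: 1 assignment (counts)
value 2: 5 assignments
value 1: 12 assignments
value 0: 46 assignments
So 1 of the 64 assignments meets the threshold.

1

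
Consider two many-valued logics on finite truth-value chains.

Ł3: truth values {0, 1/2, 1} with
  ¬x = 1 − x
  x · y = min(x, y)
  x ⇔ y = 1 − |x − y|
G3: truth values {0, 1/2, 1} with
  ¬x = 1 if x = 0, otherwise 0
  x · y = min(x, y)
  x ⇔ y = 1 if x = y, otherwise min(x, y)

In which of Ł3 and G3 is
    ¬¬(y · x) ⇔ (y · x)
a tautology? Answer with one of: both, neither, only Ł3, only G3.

In Ł3: every assignment gives 1 — tautology.
In G3: at x = 1/2, y = 1/2 the value is 1/2 — not a tautology.

only Ł3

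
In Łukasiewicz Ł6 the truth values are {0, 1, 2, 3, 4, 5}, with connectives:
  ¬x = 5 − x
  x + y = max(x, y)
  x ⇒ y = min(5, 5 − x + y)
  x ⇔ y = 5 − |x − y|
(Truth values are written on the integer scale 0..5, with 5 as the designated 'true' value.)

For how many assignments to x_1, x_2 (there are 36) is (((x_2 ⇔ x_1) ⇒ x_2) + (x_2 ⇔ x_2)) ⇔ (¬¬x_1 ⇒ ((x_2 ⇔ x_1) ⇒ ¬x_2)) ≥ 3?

value 5: 27 assignments (counts)
value 4: 5 assignments (counts)
value 2: 3 assignments
value 0: 1 assignment
So 32 of the 36 assignments meet the threshold.

32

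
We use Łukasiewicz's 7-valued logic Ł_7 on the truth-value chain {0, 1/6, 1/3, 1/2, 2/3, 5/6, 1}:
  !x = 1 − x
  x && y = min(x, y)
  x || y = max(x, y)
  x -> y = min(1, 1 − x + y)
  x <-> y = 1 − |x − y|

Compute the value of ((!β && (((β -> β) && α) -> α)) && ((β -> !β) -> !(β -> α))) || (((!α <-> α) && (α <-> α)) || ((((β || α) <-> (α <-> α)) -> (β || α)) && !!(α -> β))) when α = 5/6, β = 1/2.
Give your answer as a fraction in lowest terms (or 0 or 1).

2/3

!β = !1/2 = 1/2
β -> β = 1/2 -> 1/2 = 1
(β -> β) && α = 1 && 5/6 = 5/6
((β -> β) && α) -> α = 5/6 -> 5/6 = 1
!β && (((β -> β) && α) -> α) = 1/2 && 1 = 1/2
!β = !1/2 = 1/2
β -> !β = 1/2 -> 1/2 = 1
β -> α = 1/2 -> 5/6 = 1
!(β -> α) = !1 = 0
(β -> !β) -> !(β -> α) = 1 -> 0 = 0
(!β && (((β -> β) && α) -> α)) && ((β -> !β) -> !(β -> α)) = 1/2 && 0 = 0
!α = !5/6 = 1/6
!α <-> α = 1/6 <-> 5/6 = 1/3
α <-> α = 5/6 <-> 5/6 = 1
(!α <-> α) && (α <-> α) = 1/3 && 1 = 1/3
β || α = 1/2 || 5/6 = 5/6
α <-> α = 5/6 <-> 5/6 = 1
(β || α) <-> (α <-> α) = 5/6 <-> 1 = 5/6
β || α = 1/2 || 5/6 = 5/6
((β || α) <-> (α <-> α)) -> (β || α) = 5/6 -> 5/6 = 1
α -> β = 5/6 -> 1/2 = 2/3
!(α -> β) = !2/3 = 1/3
!!(α -> β) = !1/3 = 2/3
(((β || α) <-> (α <-> α)) -> (β || α)) && !!(α -> β) = 1 && 2/3 = 2/3
((!α <-> α) && (α <-> α)) || ((((β || α) <-> (α <-> α)) -> (β || α)) && !!(α -> β)) = 1/3 || 2/3 = 2/3
((!β && (((β -> β) && α) -> α)) && ((β -> !β) -> !(β -> α))) || (((!α <-> α) && (α <-> α)) || ((((β || α) <-> (α <-> α)) -> (β || α)) && !!(α -> β))) = 0 || 2/3 = 2/3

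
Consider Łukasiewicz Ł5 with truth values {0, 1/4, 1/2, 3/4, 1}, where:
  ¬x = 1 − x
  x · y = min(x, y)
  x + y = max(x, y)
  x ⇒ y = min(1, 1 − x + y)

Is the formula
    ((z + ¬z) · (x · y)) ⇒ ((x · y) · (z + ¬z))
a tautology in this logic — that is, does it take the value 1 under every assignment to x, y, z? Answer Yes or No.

At x = 1, y = 3/4, z = 3/4, for instance:
¬z = ¬3/4 = 1/4
z + ¬z = 3/4 + 1/4 = 3/4
x · y = 1 · 3/4 = 3/4
(z + ¬z) · (x · y) = 3/4 · 3/4 = 3/4
(x · y) · (z + ¬z) = 3/4 · 3/4 = 3/4
((z + ¬z) · (x · y)) ⇒ ((x · y) · (z + ¬z)) = 3/4 ⇒ 3/4 = 1
and checking the remaining 124 assignments likewise gives ≥ 1 in every case.

Yes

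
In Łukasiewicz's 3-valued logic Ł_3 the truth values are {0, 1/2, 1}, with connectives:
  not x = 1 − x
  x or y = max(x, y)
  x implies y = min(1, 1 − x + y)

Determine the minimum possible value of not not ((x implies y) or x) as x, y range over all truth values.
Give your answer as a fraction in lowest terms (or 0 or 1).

Take x = 1/2, y = 0:
x implies y = 1/2 implies 0 = 1/2
(x implies y) or x = 1/2 or 1/2 = 1/2
not ((x implies y) or x) = not 1/2 = 1/2
not not ((x implies y) or x) = not 1/2 = 1/2
No assignment yields a value below 1/2, so this is the minimum.

1/2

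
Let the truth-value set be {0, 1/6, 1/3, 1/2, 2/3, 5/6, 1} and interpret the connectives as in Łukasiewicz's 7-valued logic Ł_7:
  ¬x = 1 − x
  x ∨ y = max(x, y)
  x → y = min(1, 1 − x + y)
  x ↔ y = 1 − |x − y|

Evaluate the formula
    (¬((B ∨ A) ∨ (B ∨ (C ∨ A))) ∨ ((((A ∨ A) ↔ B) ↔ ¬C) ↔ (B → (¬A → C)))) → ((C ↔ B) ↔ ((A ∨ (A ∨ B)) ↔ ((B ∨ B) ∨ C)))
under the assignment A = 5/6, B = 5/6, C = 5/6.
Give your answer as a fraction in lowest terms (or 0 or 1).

B ∨ A = 5/6 ∨ 5/6 = 5/6
C ∨ A = 5/6 ∨ 5/6 = 5/6
B ∨ (C ∨ A) = 5/6 ∨ 5/6 = 5/6
(B ∨ A) ∨ (B ∨ (C ∨ A)) = 5/6 ∨ 5/6 = 5/6
¬((B ∨ A) ∨ (B ∨ (C ∨ A))) = ¬5/6 = 1/6
A ∨ A = 5/6 ∨ 5/6 = 5/6
(A ∨ A) ↔ B = 5/6 ↔ 5/6 = 1
¬C = ¬5/6 = 1/6
((A ∨ A) ↔ B) ↔ ¬C = 1 ↔ 1/6 = 1/6
¬A = ¬5/6 = 1/6
¬A → C = 1/6 → 5/6 = 1
B → (¬A → C) = 5/6 → 1 = 1
(((A ∨ A) ↔ B) ↔ ¬C) ↔ (B → (¬A → C)) = 1/6 ↔ 1 = 1/6
¬((B ∨ A) ∨ (B ∨ (C ∨ A))) ∨ ((((A ∨ A) ↔ B) ↔ ¬C) ↔ (B → (¬A → C))) = 1/6 ∨ 1/6 = 1/6
C ↔ B = 5/6 ↔ 5/6 = 1
A ∨ B = 5/6 ∨ 5/6 = 5/6
A ∨ (A ∨ B) = 5/6 ∨ 5/6 = 5/6
B ∨ B = 5/6 ∨ 5/6 = 5/6
(B ∨ B) ∨ C = 5/6 ∨ 5/6 = 5/6
(A ∨ (A ∨ B)) ↔ ((B ∨ B) ∨ C) = 5/6 ↔ 5/6 = 1
(C ↔ B) ↔ ((A ∨ (A ∨ B)) ↔ ((B ∨ B) ∨ C)) = 1 ↔ 1 = 1
(¬((B ∨ A) ∨ (B ∨ (C ∨ A))) ∨ ((((A ∨ A) ↔ B) ↔ ¬C) ↔ (B → (¬A → C)))) → ((C ↔ B) ↔ ((A ∨ (A ∨ B)) ↔ ((B ∨ B) ∨ C))) = 1/6 → 1 = 1

1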